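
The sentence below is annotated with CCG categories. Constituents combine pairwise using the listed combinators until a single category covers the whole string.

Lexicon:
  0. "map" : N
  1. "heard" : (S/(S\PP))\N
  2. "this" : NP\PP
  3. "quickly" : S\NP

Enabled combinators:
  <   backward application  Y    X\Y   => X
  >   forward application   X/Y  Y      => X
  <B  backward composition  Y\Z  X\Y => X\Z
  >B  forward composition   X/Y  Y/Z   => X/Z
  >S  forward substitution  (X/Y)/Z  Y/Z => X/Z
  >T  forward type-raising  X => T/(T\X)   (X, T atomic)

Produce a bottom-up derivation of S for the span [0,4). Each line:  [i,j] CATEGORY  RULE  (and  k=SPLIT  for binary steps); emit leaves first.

[0,1] N  lex  "map"
[1,2] (S/(S\PP))\N  lex  "heard"
[0,2] S/(S\PP)  <  k=1
[2,3] NP\PP  lex  "this"
[3,4] S\NP  lex  "quickly"
[2,4] S\PP  <B  k=3
[0,4] S  >  k=2

[0,4] S   >
  [0,2] S/(S\PP)   <
    [0,1] "map" : N
    [1,2] "heard" : (S/(S\PP))\N
  [2,4] S\PP   <B
    [2,3] "this" : NP\PP
    [3,4] "quickly" : S\NP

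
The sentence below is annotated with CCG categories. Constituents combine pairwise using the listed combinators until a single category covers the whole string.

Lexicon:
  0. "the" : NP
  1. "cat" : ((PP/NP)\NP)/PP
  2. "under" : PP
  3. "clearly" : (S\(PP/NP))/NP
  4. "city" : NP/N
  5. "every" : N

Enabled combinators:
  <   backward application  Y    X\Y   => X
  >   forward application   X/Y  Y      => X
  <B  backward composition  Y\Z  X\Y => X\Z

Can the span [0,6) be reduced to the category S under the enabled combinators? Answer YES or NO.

[0,6] S   <
  [0,1] "the" : NP
  [1,6] S\NP   <B
    [1,3] (PP/NP)\NP   >
      [1,2] "cat" : ((PP/NP)\NP)/PP
      [2,3] "under" : PP
    [3,6] S\(PP/NP)   >
      [3,4] "clearly" : (S\(PP/NP))/NP
      [4,6] NP   >
        [4,5] "city" : NP/N
        [5,6] "every" : N

YES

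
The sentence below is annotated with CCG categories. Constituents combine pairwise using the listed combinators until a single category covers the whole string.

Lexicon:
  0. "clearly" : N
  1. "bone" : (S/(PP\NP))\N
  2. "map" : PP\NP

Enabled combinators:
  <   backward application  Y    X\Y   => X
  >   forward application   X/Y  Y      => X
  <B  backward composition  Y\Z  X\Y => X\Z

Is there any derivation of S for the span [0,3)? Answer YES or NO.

[0,3] S   >
  [0,2] S/(PP\NP)   <
    [0,1] "clearly" : N
    [1,2] "bone" : (S/(PP\NP))\N
  [2,3] "map" : PP\NP

YES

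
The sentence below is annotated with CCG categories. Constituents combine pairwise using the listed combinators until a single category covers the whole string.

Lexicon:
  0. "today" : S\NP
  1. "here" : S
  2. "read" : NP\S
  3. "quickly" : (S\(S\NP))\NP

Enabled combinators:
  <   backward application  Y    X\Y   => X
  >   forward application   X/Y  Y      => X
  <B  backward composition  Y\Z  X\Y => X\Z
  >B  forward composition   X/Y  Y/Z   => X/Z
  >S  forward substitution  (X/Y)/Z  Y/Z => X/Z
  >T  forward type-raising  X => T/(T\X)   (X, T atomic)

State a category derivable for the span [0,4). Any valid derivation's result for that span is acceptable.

[0,4] S   <
  [0,1] "today" : S\NP
  [1,4] S\(S\NP)   <
    [1,3] NP   >
      [1,2] NP/(NP\S)   >T
        [1,2] "here" : S
      [2,3] "read" : NP\S
    [3,4] "quickly" : (S\(S\NP))\NP

S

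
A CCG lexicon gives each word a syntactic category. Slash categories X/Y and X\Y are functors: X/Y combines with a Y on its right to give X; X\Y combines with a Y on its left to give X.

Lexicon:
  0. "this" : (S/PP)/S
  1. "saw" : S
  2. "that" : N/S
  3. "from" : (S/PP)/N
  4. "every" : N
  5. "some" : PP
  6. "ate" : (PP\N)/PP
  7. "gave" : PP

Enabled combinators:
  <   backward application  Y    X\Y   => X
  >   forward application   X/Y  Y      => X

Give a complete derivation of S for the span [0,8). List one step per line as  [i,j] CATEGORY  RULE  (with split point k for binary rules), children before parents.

[0,8] S   >
  [0,2] S/PP   >
    [0,1] "this" : (S/PP)/S
    [1,2] "saw" : S
  [2,8] PP   <
    [2,6] N   >
      [2,3] "that" : N/S
      [3,6] S   >
        [3,5] S/PP   >
          [3,4] "from" : (S/PP)/N
          [4,5] "every" : N
        [5,6] "some" : PP
    [6,8] PP\N   >
      [6,7] "ate" : (PP\N)/PP
      [7,8] "gave" : PP

[0,1] (S/PP)/S  lex  "this"
[1,2] S  lex  "saw"
[0,2] S/PP  >  k=1
[2,3] N/S  lex  "that"
[3,4] (S/PP)/N  lex  "from"
[4,5] N  lex  "every"
[3,5] S/PP  >  k=4
[5,6] PP  lex  "some"
[3,6] S  >  k=5
[2,6] N  >  k=3
[6,7] (PP\N)/PP  lex  "ate"
[7,8] PP  lex  "gave"
[6,8] PP\N  >  k=7
[2,8] PP  <  k=6
[0,8] S  >  k=2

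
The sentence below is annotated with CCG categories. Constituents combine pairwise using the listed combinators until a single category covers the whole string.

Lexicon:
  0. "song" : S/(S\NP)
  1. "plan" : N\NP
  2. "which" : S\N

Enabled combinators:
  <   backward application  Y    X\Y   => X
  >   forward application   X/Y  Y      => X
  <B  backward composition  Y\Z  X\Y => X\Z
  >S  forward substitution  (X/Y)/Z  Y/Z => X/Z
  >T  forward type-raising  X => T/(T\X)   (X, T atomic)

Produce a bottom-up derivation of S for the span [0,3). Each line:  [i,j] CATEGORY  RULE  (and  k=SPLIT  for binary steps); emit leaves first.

[0,1] S/(S\NP)  lex  "song"
[1,2] N\NP  lex  "plan"
[2,3] S\N  lex  "which"
[1,3] S\NP  <B  k=2
[0,3] S  >  k=1

[0,3] S   >
  [0,1] "song" : S/(S\NP)
  [1,3] S\NP   <B
    [1,2] "plan" : N\NP
    [2,3] "which" : S\N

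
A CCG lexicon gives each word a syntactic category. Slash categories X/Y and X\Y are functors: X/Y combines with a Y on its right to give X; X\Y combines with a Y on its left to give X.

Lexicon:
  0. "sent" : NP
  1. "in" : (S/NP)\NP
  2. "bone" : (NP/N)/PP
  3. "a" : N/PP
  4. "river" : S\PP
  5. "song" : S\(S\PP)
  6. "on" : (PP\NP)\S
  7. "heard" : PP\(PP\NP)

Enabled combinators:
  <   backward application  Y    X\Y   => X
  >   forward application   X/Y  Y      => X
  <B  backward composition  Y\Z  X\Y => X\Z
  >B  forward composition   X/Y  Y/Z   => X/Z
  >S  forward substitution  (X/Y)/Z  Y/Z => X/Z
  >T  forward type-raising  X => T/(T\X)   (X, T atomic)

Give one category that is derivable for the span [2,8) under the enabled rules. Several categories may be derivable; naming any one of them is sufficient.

NP

[0,8] S   >
  [0,2] S/NP   <
    [0,1] "sent" : NP
    [1,2] "in" : (S/NP)\NP
  [2,8] NP   >
    [2,4] NP/PP   >S
      [2,3] "bone" : (NP/N)/PP
      [3,4] "a" : N/PP
    [4,8] PP   <
      [4,7] PP\NP   <
        [4,6] S   <
          [4,5] "river" : S\PP
          [5,6] "song" : S\(S\PP)
        [6,7] "on" : (PP\NP)\S
      [7,8] "heard" : PP\(PP\NP)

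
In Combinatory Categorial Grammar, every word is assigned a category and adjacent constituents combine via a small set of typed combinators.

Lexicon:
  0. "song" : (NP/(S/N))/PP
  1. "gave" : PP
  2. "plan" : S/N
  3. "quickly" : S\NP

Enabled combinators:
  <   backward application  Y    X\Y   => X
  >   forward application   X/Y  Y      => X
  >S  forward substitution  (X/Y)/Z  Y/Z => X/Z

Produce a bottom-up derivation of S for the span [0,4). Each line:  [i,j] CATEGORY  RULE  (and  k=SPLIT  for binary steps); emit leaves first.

[0,1] (NP/(S/N))/PP  lex  "song"
[1,2] PP  lex  "gave"
[0,2] NP/(S/N)  >  k=1
[2,3] S/N  lex  "plan"
[0,3] NP  >  k=2
[3,4] S\NP  lex  "quickly"
[0,4] S  <  k=3

[0,4] S   <
  [0,3] NP   >
    [0,2] NP/(S/N)   >
      [0,1] "song" : (NP/(S/N))/PP
      [1,2] "gave" : PP
    [2,3] "plan" : S/N
  [3,4] "quickly" : S\NP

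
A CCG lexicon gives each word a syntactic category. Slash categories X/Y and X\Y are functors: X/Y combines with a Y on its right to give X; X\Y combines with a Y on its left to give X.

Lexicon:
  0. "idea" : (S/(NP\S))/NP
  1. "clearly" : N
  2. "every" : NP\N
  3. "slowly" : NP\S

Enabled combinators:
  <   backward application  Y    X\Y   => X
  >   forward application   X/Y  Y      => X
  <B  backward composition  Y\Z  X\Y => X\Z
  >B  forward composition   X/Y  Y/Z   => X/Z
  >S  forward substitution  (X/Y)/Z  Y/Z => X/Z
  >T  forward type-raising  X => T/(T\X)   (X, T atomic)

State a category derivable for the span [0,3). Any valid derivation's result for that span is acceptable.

S/(NP\S)

[0,4] S   >
  [0,3] S/(NP\S)   >
    [0,1] "idea" : (S/(NP\S))/NP
    [1,3] NP   <
      [1,2] "clearly" : N
      [2,3] "every" : NP\N
  [3,4] "slowly" : NP\S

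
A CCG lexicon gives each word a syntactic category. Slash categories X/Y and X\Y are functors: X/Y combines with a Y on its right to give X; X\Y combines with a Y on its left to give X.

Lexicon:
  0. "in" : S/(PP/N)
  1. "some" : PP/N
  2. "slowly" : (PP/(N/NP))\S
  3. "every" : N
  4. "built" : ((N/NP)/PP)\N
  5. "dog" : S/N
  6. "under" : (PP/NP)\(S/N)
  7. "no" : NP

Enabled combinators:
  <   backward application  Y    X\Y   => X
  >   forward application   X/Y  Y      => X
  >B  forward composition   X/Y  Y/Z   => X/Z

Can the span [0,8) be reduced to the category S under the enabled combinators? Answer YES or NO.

S/(PP/N) PP/N (PP/(N/NP))\S N ((N/NP)/PP)\N S/N (PP/NP)\(S/N) NP
CKY chart[0,8] = {PP}; S ∉ chart

NO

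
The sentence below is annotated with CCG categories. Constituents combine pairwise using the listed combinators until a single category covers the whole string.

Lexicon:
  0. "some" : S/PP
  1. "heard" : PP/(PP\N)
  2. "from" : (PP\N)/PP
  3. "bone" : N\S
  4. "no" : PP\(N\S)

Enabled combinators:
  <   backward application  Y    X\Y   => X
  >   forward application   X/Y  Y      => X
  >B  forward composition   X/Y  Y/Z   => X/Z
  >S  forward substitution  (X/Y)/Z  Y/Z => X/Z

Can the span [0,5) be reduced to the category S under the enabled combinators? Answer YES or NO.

[0,5] S   >
  [0,3] S/PP   >B
    [0,1] "some" : S/PP
    [1,3] PP/PP   >B
      [1,2] "heard" : PP/(PP\N)
      [2,3] "from" : (PP\N)/PP
  [3,5] PP   <
    [3,4] "bone" : N\S
    [4,5] "no" : PP\(N\S)

YES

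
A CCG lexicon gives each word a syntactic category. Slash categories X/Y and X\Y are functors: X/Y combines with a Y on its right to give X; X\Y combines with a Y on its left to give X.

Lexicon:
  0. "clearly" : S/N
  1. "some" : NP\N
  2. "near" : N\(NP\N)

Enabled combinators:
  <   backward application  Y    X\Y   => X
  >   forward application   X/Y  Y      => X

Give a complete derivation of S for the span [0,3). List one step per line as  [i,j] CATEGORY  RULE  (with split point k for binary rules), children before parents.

[0,1] S/N  lex  "clearly"
[1,2] NP\N  lex  "some"
[2,3] N\(NP\N)  lex  "near"
[1,3] N  <  k=2
[0,3] S  >  k=1

[0,3] S   >
  [0,1] "clearly" : S/N
  [1,3] N   <
    [1,2] "some" : NP\N
    [2,3] "near" : N\(NP\N)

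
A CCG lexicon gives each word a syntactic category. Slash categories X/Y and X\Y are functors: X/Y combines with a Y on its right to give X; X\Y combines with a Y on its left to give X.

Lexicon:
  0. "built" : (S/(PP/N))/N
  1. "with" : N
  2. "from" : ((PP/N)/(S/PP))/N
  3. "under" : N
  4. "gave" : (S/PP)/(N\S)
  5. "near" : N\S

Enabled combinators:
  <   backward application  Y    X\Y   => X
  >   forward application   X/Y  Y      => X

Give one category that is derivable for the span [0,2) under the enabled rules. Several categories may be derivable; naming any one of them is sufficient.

S/(PP/N)

[0,6] S   >
  [0,2] S/(PP/N)   >
    [0,1] "built" : (S/(PP/N))/N
    [1,2] "with" : N
  [2,6] PP/N   >
    [2,4] (PP/N)/(S/PP)   >
      [2,3] "from" : ((PP/N)/(S/PP))/N
      [3,4] "under" : N
    [4,6] S/PP   >
      [4,5] "gave" : (S/PP)/(N\S)
      [5,6] "near" : N\S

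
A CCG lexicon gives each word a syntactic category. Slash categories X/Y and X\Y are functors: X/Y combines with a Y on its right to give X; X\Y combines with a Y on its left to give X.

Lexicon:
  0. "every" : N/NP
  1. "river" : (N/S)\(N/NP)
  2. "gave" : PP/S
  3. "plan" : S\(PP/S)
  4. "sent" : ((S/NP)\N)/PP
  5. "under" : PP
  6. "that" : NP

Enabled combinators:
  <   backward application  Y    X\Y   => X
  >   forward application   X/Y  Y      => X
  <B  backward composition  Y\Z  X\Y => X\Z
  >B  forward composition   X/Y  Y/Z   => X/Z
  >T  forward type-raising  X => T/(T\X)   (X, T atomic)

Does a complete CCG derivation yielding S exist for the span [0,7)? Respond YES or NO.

[0,7] S   >
  [0,6] S/NP   <
    [0,4] N   >
      [0,2] N/S   <
        [0,1] "every" : N/NP
        [1,2] "river" : (N/S)\(N/NP)
      [2,4] S   <
        [2,3] "gave" : PP/S
        [3,4] "plan" : S\(PP/S)
    [4,6] (S/NP)\N   >
      [4,5] "sent" : ((S/NP)\N)/PP
      [5,6] "under" : PP
  [6,7] "that" : NP

YES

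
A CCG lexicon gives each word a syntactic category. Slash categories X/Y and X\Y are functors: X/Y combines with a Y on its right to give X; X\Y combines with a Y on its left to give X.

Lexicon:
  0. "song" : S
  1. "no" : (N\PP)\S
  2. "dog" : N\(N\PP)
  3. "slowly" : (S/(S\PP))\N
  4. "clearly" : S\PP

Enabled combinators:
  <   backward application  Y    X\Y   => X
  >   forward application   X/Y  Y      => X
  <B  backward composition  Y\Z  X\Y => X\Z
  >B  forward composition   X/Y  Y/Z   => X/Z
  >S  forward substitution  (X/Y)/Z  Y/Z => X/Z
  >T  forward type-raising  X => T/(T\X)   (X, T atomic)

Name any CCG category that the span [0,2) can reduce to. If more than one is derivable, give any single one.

N\PP

[0,5] S   >
  [0,4] S/(S\PP)   <
    [0,3] N   <
      [0,2] N\PP   <
        [0,1] "song" : S
        [1,2] "no" : (N\PP)\S
      [2,3] "dog" : N\(N\PP)
    [3,4] "slowly" : (S/(S\PP))\N
  [4,5] "clearly" : S\PP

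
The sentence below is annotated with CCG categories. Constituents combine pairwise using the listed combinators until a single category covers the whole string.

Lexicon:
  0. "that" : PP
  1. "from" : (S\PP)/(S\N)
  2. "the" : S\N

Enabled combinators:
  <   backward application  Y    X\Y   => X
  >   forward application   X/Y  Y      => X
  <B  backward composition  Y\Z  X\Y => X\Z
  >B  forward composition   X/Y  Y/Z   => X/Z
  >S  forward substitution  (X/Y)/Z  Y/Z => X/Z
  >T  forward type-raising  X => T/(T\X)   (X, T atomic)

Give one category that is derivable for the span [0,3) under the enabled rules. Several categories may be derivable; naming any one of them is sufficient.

[0,3] S   <
  [0,1] "that" : PP
  [1,3] S\PP   >
    [1,2] "from" : (S\PP)/(S\N)
    [2,3] "the" : S\N

S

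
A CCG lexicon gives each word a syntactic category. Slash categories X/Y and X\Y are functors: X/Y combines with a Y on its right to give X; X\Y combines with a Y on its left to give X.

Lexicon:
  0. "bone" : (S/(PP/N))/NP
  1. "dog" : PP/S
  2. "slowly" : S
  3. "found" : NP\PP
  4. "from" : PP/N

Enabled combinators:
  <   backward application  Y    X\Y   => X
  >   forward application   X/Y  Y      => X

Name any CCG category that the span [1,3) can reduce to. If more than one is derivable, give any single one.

PP

[0,5] S   >
  [0,4] S/(PP/N)   >
    [0,1] "bone" : (S/(PP/N))/NP
    [1,4] NP   <
      [1,3] PP   >
        [1,2] "dog" : PP/S
        [2,3] "slowly" : S
      [3,4] "found" : NP\PP
  [4,5] "from" : PP/N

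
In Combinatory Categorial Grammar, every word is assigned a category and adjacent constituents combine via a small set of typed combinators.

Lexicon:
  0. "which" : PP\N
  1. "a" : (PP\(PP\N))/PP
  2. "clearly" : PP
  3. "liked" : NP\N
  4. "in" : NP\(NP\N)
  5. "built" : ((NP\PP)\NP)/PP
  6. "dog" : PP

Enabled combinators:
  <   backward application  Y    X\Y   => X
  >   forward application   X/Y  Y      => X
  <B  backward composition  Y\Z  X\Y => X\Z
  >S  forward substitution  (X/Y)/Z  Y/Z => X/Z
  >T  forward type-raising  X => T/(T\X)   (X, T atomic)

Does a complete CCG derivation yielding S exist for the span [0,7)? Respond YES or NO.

PP\N (PP\(PP\N))/PP PP NP\N NP\(NP\N) ((NP\PP)\NP)/PP PP
CKY chart[0,7] = {N/(N\NP), NP, NP/(NP\NP), PP/(PP\NP), S/(S\NP)}; S ∉ chart

NO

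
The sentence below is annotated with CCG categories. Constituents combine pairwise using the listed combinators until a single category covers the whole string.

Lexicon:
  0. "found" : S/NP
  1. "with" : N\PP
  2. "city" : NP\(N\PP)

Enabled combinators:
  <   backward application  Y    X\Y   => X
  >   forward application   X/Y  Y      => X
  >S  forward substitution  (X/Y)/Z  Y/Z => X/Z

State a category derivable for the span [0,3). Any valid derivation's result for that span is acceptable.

S

[0,3] S   >
  [0,1] "found" : S/NP
  [1,3] NP   <
    [1,2] "with" : N\PP
    [2,3] "city" : NP\(N\PP)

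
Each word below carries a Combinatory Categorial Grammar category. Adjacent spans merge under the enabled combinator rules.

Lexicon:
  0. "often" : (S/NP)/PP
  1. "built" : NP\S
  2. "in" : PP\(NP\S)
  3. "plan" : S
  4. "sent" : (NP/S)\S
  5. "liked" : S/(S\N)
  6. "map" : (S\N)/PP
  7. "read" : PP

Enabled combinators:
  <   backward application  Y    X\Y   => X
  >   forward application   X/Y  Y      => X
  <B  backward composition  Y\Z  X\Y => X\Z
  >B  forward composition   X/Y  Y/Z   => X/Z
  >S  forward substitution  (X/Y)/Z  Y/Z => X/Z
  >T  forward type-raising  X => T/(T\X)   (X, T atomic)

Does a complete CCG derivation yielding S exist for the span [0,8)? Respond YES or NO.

YES

[0,8] S   >
  [0,3] S/NP   >
    [0,1] "often" : (S/NP)/PP
    [1,3] PP   <
      [1,2] "built" : NP\S
      [2,3] "in" : PP\(NP\S)
  [3,8] NP   >
    [3,5] NP/S   <
      [3,4] "plan" : S
      [4,5] "sent" : (NP/S)\S
    [5,8] S   >
      [5,6] "liked" : S/(S\N)
      [6,8] S\N   >
        [6,7] "map" : (S\N)/PP
        [7,8] "read" : PP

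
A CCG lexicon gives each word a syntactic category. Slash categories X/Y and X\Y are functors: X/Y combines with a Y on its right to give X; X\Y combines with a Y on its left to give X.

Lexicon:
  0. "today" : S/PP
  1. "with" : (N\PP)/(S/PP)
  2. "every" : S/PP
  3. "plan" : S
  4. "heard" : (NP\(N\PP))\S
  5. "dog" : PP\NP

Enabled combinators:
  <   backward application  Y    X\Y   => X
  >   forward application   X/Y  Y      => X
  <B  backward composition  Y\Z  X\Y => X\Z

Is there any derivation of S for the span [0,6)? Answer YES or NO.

YES

[0,6] S   >
  [0,1] "today" : S/PP
  [1,6] PP   <
    [1,5] NP   <
      [1,3] N\PP   >
        [1,2] "with" : (N\PP)/(S/PP)
        [2,3] "every" : S/PP
      [3,5] NP\(N\PP)   <
        [3,4] "plan" : S
        [4,5] "heard" : (NP\(N\PP))\S
    [5,6] "dog" : PP\NP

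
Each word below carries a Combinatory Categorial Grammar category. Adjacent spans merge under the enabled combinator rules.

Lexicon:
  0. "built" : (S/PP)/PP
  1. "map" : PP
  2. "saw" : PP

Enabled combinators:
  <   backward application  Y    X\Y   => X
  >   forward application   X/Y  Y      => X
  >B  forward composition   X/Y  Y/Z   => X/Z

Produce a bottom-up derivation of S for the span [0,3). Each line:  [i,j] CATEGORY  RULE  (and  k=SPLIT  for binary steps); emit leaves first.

[0,1] (S/PP)/PP  lex  "built"
[1,2] PP  lex  "map"
[0,2] S/PP  >  k=1
[2,3] PP  lex  "saw"
[0,3] S  >  k=2

[0,3] S   >
  [0,2] S/PP   >
    [0,1] "built" : (S/PP)/PP
    [1,2] "map" : PP
  [2,3] "saw" : PP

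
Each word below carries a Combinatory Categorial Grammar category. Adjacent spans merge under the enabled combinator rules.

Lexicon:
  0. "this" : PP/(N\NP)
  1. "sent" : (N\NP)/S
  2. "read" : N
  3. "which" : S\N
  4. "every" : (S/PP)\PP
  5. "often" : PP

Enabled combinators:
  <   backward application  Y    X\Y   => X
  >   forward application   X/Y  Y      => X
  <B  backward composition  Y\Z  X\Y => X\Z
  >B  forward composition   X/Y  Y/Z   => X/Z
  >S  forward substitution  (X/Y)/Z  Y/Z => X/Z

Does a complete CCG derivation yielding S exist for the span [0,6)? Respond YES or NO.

YES

[0,6] S   >
  [0,5] S/PP   <
    [0,4] PP   >
      [0,1] "this" : PP/(N\NP)
      [1,4] N\NP   >
        [1,2] "sent" : (N\NP)/S
        [2,4] S   <
          [2,3] "read" : N
          [3,4] "which" : S\N
    [4,5] "every" : (S/PP)\PP
  [5,6] "often" : PP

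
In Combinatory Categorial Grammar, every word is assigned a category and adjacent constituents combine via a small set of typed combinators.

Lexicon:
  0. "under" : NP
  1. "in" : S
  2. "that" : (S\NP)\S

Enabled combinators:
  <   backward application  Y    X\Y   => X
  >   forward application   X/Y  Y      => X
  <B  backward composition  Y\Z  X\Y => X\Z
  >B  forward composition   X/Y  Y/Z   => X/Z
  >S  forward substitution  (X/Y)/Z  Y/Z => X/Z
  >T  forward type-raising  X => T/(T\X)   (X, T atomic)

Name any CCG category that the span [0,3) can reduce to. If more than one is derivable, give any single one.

[0,3] S   <
  [0,1] "under" : NP
  [1,3] S\NP   <
    [1,2] "in" : S
    [2,3] "that" : (S\NP)\S

S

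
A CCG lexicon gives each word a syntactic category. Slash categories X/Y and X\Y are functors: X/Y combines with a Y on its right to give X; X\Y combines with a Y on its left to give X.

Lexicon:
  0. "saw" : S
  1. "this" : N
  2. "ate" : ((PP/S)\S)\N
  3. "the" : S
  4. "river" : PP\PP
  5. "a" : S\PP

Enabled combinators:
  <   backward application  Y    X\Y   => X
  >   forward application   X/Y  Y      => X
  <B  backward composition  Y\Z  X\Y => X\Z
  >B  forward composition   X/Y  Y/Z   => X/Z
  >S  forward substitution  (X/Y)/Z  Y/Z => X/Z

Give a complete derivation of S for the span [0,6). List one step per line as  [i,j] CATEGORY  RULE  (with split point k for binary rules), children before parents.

[0,1] S  lex  "saw"
[1,2] N  lex  "this"
[2,3] ((PP/S)\S)\N  lex  "ate"
[1,3] (PP/S)\S  <  k=2
[0,3] PP/S  <  k=1
[3,4] S  lex  "the"
[0,4] PP  >  k=3
[4,5] PP\PP  lex  "river"
[5,6] S\PP  lex  "a"
[4,6] S\PP  <B  k=5
[0,6] S  <  k=4

[0,6] S   <
  [0,4] PP   >
    [0,3] PP/S   <
      [0,1] "saw" : S
      [1,3] (PP/S)\S   <
        [1,2] "this" : N
        [2,3] "ate" : ((PP/S)\S)\N
    [3,4] "the" : S
  [4,6] S\PP   <B
    [4,5] "river" : PP\PP
    [5,6] "a" : S\PP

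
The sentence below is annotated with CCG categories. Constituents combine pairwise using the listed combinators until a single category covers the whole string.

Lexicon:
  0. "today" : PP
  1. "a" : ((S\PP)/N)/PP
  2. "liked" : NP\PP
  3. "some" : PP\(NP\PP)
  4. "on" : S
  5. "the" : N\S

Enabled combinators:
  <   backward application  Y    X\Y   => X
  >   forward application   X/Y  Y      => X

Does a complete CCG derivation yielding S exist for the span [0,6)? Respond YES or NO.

[0,6] S   <
  [0,1] "today" : PP
  [1,6] S\PP   >
    [1,4] (S\PP)/N   >
      [1,2] "a" : ((S\PP)/N)/PP
      [2,4] PP   <
        [2,3] "liked" : NP\PP
        [3,4] "some" : PP\(NP\PP)
    [4,6] N   <
      [4,5] "on" : S
      [5,6] "the" : N\S

YES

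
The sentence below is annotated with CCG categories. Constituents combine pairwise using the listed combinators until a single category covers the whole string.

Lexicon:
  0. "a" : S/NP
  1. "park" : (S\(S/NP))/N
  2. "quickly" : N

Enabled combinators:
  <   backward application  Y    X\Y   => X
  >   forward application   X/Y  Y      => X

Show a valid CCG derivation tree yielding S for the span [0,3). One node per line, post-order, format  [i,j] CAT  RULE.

[0,3] S   <
  [0,1] "a" : S/NP
  [1,3] S\(S/NP)   >
    [1,2] "park" : (S\(S/NP))/N
    [2,3] "quickly" : N

[0,1] S/NP  lex  "a"
[1,2] (S\(S/NP))/N  lex  "park"
[2,3] N  lex  "quickly"
[1,3] S\(S/NP)  >  k=2
[0,3] S  <  k=1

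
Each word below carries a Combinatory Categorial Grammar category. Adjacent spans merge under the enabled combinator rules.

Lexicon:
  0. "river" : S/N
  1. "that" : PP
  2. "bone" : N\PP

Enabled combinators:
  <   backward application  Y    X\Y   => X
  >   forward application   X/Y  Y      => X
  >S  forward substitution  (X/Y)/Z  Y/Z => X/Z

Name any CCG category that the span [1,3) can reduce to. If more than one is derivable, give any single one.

[0,3] S   >
  [0,1] "river" : S/N
  [1,3] N   <
    [1,2] "that" : PP
    [2,3] "bone" : N\PP

N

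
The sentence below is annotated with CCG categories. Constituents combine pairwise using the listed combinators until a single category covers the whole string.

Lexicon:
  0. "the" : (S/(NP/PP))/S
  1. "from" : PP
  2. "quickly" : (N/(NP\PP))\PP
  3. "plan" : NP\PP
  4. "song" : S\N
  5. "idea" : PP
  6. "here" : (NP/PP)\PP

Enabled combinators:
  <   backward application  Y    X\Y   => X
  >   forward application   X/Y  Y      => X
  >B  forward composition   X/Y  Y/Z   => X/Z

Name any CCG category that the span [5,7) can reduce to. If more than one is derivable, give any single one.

[0,7] S   >
  [0,5] S/(NP/PP)   >
    [0,1] "the" : (S/(NP/PP))/S
    [1,5] S   <
      [1,4] N   >
        [1,3] N/(NP\PP)   <
          [1,2] "from" : PP
          [2,3] "quickly" : (N/(NP\PP))\PP
        [3,4] "plan" : NP\PP
      [4,5] "song" : S\N
  [5,7] NP/PP   <
    [5,6] "idea" : PP
    [6,7] "here" : (NP/PP)\PP

NP/PP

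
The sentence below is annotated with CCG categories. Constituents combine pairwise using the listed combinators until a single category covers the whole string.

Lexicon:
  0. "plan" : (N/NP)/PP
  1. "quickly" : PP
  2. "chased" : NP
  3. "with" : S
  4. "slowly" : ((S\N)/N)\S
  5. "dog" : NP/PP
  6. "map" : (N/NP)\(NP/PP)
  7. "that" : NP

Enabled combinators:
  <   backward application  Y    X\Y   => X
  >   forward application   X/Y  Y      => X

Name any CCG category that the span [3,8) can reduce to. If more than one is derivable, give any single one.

[0,8] S   <
  [0,3] N   >
    [0,2] N/NP   >
      [0,1] "plan" : (N/NP)/PP
      [1,2] "quickly" : PP
    [2,3] "chased" : NP
  [3,8] S\N   >
    [3,5] (S\N)/N   <
      [3,4] "with" : S
      [4,5] "slowly" : ((S\N)/N)\S
    [5,8] N   >
      [5,7] N/NP   <
        [5,6] "dog" : NP/PP
        [6,7] "map" : (N/NP)\(NP/PP)
      [7,8] "that" : NP

S\N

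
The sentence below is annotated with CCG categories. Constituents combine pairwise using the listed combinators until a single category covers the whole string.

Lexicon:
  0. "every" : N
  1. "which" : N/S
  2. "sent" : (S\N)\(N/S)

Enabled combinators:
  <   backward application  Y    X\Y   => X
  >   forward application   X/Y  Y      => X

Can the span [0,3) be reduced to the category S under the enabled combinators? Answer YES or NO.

YES

[0,3] S   <
  [0,1] "every" : N
  [1,3] S\N   <
    [1,2] "which" : N/S
    [2,3] "sent" : (S\N)\(N/S)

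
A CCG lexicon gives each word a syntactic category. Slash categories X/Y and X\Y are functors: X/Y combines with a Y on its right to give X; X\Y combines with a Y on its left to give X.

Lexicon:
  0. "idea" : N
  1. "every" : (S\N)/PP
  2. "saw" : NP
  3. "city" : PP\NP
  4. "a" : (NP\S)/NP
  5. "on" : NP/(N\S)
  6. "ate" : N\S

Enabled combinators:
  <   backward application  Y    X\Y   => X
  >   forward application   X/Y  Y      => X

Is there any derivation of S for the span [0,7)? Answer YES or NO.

NO

N (S\N)/PP NP PP\NP (NP\S)/NP NP/(N\S) N\S
CKY chart[0,7] = {NP}; S ∉ chart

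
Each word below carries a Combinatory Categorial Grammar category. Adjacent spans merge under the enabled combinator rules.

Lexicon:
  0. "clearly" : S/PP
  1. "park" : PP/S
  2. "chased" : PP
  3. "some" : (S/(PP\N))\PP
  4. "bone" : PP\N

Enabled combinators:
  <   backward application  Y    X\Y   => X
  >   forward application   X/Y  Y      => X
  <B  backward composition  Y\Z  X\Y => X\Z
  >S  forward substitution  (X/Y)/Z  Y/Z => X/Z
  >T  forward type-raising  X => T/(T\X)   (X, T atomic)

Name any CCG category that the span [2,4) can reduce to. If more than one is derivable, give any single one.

[0,5] S   >
  [0,1] "clearly" : S/PP
  [1,5] PP   >
    [1,2] "park" : PP/S
    [2,5] S   >
      [2,4] S/(PP\N)   <
        [2,3] "chased" : PP
        [3,4] "some" : (S/(PP\N))\PP
      [4,5] "bone" : PP\N

S/(PP\N)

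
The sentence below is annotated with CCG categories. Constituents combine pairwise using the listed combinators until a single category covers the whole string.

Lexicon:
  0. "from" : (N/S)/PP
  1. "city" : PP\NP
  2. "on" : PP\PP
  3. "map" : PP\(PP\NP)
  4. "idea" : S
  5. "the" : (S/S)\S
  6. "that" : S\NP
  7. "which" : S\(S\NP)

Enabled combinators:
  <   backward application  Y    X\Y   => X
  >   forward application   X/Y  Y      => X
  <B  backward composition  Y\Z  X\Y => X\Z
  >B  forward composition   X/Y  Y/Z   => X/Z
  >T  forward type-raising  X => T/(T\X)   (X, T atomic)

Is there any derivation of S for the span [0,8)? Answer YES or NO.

(N/S)/PP PP\NP PP\PP PP\(PP\NP) S (S/S)\S S\NP S\(S\NP)
CKY chart[0,8] = {N, N/(N\N), N/(S\S), NP/(NP\N), PP/(PP\N), S/(S\N)}; S ∉ chart

NO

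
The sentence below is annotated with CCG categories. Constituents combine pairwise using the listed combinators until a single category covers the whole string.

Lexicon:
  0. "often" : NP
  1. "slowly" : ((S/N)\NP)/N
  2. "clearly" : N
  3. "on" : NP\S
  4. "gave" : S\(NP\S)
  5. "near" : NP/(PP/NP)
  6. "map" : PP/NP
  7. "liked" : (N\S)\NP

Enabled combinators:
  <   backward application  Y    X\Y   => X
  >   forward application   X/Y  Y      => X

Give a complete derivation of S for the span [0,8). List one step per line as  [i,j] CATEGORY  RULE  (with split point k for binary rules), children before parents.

[0,8] S   >
  [0,3] S/N   <
    [0,1] "often" : NP
    [1,3] (S/N)\NP   >
      [1,2] "slowly" : ((S/N)\NP)/N
      [2,3] "clearly" : N
  [3,8] N   <
    [3,5] S   <
      [3,4] "on" : NP\S
      [4,5] "gave" : S\(NP\S)
    [5,8] N\S   <
      [5,7] NP   >
        [5,6] "near" : NP/(PP/NP)
        [6,7] "map" : PP/NP
      [7,8] "liked" : (N\S)\NP

[0,1] NP  lex  "often"
[1,2] ((S/N)\NP)/N  lex  "slowly"
[2,3] N  lex  "clearly"
[1,3] (S/N)\NP  >  k=2
[0,3] S/N  <  k=1
[3,4] NP\S  lex  "on"
[4,5] S\(NP\S)  lex  "gave"
[3,5] S  <  k=4
[5,6] NP/(PP/NP)  lex  "near"
[6,7] PP/NP  lex  "map"
[5,7] NP  >  k=6
[7,8] (N\S)\NP  lex  "liked"
[5,8] N\S  <  k=7
[3,8] N  <  k=5
[0,8] S  >  k=3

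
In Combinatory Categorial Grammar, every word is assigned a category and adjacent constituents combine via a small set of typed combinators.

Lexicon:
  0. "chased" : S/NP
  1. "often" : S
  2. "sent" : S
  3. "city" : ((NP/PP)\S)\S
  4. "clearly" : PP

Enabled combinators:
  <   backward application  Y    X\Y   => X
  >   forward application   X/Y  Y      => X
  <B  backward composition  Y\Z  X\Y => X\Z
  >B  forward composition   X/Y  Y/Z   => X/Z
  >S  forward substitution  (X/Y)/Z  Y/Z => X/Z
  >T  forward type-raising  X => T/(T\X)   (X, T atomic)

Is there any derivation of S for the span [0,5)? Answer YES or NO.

YES

[0,5] S   >
  [0,1] "chased" : S/NP
  [1,5] NP   >
    [1,4] NP/PP   <
      [1,2] "often" : S
      [2,4] (NP/PP)\S   <
        [2,3] "sent" : S
        [3,4] "city" : ((NP/PP)\S)\S
    [4,5] "clearly" : PP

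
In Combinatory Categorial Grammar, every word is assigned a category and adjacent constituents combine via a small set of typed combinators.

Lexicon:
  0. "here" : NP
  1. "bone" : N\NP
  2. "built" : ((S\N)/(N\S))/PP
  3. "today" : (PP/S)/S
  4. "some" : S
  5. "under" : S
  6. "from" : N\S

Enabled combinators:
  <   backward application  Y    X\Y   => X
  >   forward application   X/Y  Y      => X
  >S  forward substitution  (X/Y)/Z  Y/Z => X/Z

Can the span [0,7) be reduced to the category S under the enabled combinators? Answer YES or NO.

[0,7] S   <
  [0,2] N   <
    [0,1] "here" : NP
    [1,2] "bone" : N\NP
  [2,7] S\N   >
    [2,6] (S\N)/(N\S)   >
      [2,3] "built" : ((S\N)/(N\S))/PP
      [3,6] PP   >
        [3,5] PP/S   >
          [3,4] "today" : (PP/S)/S
          [4,5] "some" : S
        [5,6] "under" : S
    [6,7] "from" : N\S

YES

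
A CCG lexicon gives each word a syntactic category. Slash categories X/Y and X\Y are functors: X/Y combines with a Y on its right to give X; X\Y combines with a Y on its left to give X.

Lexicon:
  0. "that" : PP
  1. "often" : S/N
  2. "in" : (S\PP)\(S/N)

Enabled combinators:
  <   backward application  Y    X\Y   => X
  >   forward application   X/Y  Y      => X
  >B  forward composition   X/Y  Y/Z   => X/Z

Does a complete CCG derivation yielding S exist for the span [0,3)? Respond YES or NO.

[0,3] S   <
  [0,1] "that" : PP
  [1,3] S\PP   <
    [1,2] "often" : S/N
    [2,3] "in" : (S\PP)\(S/N)

YES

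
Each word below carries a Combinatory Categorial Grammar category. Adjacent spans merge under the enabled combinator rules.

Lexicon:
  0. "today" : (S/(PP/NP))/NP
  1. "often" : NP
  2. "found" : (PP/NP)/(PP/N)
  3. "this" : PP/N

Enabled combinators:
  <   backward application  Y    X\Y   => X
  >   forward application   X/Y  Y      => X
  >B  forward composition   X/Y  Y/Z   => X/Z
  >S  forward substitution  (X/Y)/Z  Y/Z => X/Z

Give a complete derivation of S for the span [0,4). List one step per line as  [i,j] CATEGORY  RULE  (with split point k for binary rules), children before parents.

[0,1] (S/(PP/NP))/NP  lex  "today"
[1,2] NP  lex  "often"
[0,2] S/(PP/NP)  >  k=1
[2,3] (PP/NP)/(PP/N)  lex  "found"
[3,4] PP/N  lex  "this"
[2,4] PP/NP  >  k=3
[0,4] S  >  k=2

[0,4] S   >
  [0,2] S/(PP/NP)   >
    [0,1] "today" : (S/(PP/NP))/NP
    [1,2] "often" : NP
  [2,4] PP/NP   >
    [2,3] "found" : (PP/NP)/(PP/N)
    [3,4] "this" : PP/N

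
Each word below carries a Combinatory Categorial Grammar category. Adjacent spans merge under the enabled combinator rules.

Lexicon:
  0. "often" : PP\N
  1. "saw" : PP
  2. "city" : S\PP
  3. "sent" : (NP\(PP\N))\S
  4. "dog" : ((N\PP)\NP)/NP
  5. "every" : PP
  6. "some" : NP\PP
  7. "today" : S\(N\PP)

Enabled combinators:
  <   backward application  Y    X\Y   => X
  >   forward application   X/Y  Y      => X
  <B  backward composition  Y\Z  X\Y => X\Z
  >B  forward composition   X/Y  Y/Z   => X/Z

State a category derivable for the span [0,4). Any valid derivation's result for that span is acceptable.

NP

[0,8] S   <
  [0,4] NP   <
    [0,1] "often" : PP\N
    [1,4] NP\(PP\N)   <
      [1,3] S   <
        [1,2] "saw" : PP
        [2,3] "city" : S\PP
      [3,4] "sent" : (NP\(PP\N))\S
  [4,8] S\NP   <B
    [4,7] (N\PP)\NP   >
      [4,5] "dog" : ((N\PP)\NP)/NP
      [5,7] NP   <
        [5,6] "every" : PP
        [6,7] "some" : NP\PP
    [7,8] "today" : S\(N\PP)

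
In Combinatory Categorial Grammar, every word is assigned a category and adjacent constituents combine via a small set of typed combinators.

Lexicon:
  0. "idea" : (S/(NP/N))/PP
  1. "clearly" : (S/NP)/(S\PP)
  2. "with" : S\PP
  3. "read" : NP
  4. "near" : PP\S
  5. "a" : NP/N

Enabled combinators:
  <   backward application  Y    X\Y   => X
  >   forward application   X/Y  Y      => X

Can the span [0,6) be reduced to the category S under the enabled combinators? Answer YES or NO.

YES

[0,6] S   >
  [0,5] S/(NP/N)   >
    [0,1] "idea" : (S/(NP/N))/PP
    [1,5] PP   <
      [1,4] S   >
        [1,3] S/NP   >
          [1,2] "clearly" : (S/NP)/(S\PP)
          [2,3] "with" : S\PP
        [3,4] "read" : NP
      [4,5] "near" : PP\S
  [5,6] "a" : NP/N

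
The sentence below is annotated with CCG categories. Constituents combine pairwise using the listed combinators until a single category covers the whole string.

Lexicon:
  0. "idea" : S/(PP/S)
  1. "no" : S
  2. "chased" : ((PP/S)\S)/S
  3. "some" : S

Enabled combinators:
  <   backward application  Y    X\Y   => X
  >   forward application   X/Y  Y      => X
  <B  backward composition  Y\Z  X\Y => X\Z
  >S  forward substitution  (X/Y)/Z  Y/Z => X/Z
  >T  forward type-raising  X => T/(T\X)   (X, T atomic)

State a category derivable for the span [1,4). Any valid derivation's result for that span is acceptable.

PP/S

[0,4] S   >
  [0,1] "idea" : S/(PP/S)
  [1,4] PP/S   <
    [1,2] "no" : S
    [2,4] (PP/S)\S   >
      [2,3] "chased" : ((PP/S)\S)/S
      [3,4] "some" : S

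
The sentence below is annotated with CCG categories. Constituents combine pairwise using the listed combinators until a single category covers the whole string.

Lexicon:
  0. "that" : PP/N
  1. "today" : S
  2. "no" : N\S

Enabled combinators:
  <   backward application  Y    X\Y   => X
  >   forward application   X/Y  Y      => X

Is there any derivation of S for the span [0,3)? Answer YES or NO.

PP/N S N\S
CKY chart[0,3] = {PP}; S ∉ chart

NO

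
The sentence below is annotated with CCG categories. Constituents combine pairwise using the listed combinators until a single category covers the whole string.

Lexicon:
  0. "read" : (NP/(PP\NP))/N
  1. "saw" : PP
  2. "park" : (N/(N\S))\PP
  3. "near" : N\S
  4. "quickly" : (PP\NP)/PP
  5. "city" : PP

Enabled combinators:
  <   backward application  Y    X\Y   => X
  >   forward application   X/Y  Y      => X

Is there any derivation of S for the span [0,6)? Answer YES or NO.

(NP/(PP\NP))/N PP (N/(N\S))\PP N\S (PP\NP)/PP PP
CKY chart[0,6] = {NP}; S ∉ chart

NO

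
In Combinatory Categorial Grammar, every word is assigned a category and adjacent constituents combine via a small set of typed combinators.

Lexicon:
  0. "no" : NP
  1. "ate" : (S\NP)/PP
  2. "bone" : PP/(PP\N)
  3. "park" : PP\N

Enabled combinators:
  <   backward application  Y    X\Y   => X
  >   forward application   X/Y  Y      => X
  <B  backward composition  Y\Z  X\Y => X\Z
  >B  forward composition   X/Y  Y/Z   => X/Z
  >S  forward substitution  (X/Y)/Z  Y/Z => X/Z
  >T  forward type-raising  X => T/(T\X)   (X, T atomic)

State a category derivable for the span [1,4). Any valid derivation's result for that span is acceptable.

S\NP

[0,4] S   <
  [0,1] "no" : NP
  [1,4] S\NP   >
    [1,2] "ate" : (S\NP)/PP
    [2,4] PP   >
      [2,3] "bone" : PP/(PP\N)
      [3,4] "park" : PP\N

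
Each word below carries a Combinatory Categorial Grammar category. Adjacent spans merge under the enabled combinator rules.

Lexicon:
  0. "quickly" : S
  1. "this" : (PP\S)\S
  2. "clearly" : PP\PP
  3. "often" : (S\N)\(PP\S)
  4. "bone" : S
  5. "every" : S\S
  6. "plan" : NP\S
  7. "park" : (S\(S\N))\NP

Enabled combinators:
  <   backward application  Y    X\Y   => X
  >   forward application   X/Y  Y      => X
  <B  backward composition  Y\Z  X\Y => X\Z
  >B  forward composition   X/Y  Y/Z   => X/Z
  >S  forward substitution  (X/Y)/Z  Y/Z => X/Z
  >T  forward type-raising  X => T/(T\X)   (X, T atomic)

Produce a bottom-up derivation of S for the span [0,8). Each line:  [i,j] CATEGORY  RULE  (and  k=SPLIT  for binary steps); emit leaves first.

[0,1] S  lex  "quickly"
[1,2] (PP\S)\S  lex  "this"
[0,2] PP\S  <  k=1
[2,3] PP\PP  lex  "clearly"
[0,3] PP\S  <B  k=2
[3,4] (S\N)\(PP\S)  lex  "often"
[0,4] S\N  <  k=3
[4,5] S  lex  "bone"
[5,6] S\S  lex  "every"
[6,7] NP\S  lex  "plan"
[5,7] NP\S  <B  k=6
[4,7] NP  <  k=5
[7,8] (S\(S\N))\NP  lex  "park"
[4,8] S\(S\N)  <  k=7
[0,8] S  <  k=4

[0,8] S   <
  [0,4] S\N   <
    [0,3] PP\S   <B
      [0,2] PP\S   <
        [0,1] "quickly" : S
        [1,2] "this" : (PP\S)\S
      [2,3] "clearly" : PP\PP
    [3,4] "often" : (S\N)\(PP\S)
  [4,8] S\(S\N)   <
    [4,7] NP   <
      [4,5] "bone" : S
      [5,7] NP\S   <B
        [5,6] "every" : S\S
        [6,7] "plan" : NP\S
    [7,8] "park" : (S\(S\N))\NP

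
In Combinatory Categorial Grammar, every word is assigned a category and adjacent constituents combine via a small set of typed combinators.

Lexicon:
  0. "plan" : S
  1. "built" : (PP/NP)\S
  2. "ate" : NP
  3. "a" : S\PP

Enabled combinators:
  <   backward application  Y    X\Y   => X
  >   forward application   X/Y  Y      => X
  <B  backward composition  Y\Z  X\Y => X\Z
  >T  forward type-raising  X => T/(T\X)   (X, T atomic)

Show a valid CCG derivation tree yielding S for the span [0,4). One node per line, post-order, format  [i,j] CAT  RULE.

[0,1] S  lex  "plan"
[1,2] (PP/NP)\S  lex  "built"
[0,2] PP/NP  <  k=1
[2,3] NP  lex  "ate"
[0,3] PP  >  k=2
[3,4] S\PP  lex  "a"
[0,4] S  <  k=3

[0,4] S   <
  [0,3] PP   >
    [0,2] PP/NP   <
      [0,1] "plan" : S
      [1,2] "built" : (PP/NP)\S
    [2,3] "ate" : NP
  [3,4] "a" : S\PP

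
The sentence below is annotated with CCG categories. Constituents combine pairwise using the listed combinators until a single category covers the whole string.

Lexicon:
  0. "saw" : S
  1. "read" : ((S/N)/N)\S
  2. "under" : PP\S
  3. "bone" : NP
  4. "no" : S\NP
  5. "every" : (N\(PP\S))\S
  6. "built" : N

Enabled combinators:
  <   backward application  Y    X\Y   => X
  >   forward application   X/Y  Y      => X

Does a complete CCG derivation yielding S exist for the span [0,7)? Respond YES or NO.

YES

[0,7] S   >
  [0,6] S/N   >
    [0,2] (S/N)/N   <
      [0,1] "saw" : S
      [1,2] "read" : ((S/N)/N)\S
    [2,6] N   <
      [2,3] "under" : PP\S
      [3,6] N\(PP\S)   <
        [3,5] S   <
          [3,4] "bone" : NP
          [4,5] "no" : S\NP
        [5,6] "every" : (N\(PP\S))\S
  [6,7] "built" : N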